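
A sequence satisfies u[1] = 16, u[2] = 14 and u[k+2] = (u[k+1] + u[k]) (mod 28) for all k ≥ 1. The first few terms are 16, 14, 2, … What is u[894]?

22

We have u[1] = 16; u[2] = 14; u[3] = 2; u[4] = 16; u[5] = 18; u[6] = 6; u[7] = 24; u[8] = 2; u[9] = 26; u[10] = 0; u[11] = 26; u[12] = 26; u[13] = 24; u[14] = 22; u[15] = 18; u[16] = 12; u[17] = 2; u[18] = 14; u[19] = 16; u[20] = 2; u[21] = 18; u[22] = 20; u[23] = 10; u[24] = 2; u[25] = 12; u[26] = 14; u[27] = 26; u[28] = 12; u[29] = 10; u[30] = 22; u[31] = 4; u[32] = 26; u[33] = 2; u[34] = 0; u[35] = 2; u[36] = 2; u[37] = 4; u[38] = 6; u[39] = 10; u[40] = 16; u[41] = 26; u[42] = 14; u[43] = 12; u[44] = 26; u[45] = 10; u[46] = 8; u[47] = 18; u[48] = 26; u[49] = 16; u[50] = 14.
The sequence repeats with period 48.
(894 - 1) mod 48 = 29, so u[894] = u[30] = 22.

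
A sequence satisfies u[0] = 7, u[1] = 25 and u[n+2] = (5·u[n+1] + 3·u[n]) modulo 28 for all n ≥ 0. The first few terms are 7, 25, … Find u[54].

7

We have u[0] = 7,  u[1] = 25,  u[2] = 6,  u[3] = 21,  u[4] = 11,  u[5] = 6,  u[6] = 7,  u[7] = 25.
The sequence repeats with period 6.
So u[54] = u[0 + ((54-0) mod 6)] = u[0] = 7.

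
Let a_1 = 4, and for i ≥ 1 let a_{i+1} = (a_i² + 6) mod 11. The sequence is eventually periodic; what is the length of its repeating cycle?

Listing terms: a_1 = 4, a_2 = 0, a_3 = 6, a_4 = 9, a_5 = 10, a_6 = 7, a_7 = 0.
Since a_7 = a_2 = 0, the sequence is eventually periodic: after a pre-period of length 1 it cycles with period 5.

5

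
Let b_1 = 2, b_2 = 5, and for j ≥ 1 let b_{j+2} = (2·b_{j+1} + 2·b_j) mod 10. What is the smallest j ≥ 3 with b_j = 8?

b_1 = 2, b_2 = 5, b_3 = 4, b_4 = 8, b_5 = 4, b_6 = 4, b_7 = 6, b_8 = 0, b_9 = 2, b_{10} = 4, b_{11} = 2, b_{12} = 2, b_{13} = 8, b_{14} = 0, b_{15} = 6, b_{16} = 2, b_{17} = 6, b_{18} = 6, b_{19} = 4, b_{20} = 0, b_{21} = 8, b_{22} = 6, b_{23} = 8, b_{24} = 8, b_{25} = 2, b_{26} = 0, b_{27} = 4, b_{28} = 8.
Since (b_{27}, b_{28}) = (b_3, b_4) = (4, 8) (two consecutive terms determine the rest), the sequence is eventually periodic: after a pre-period of length 2 it cycles with period 24.
The value 8 first appears (with j ≥ 3) at b_4.

4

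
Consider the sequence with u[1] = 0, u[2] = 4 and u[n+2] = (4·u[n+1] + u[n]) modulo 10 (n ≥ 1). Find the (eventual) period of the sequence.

Computing terms: u[1] = 0; u[2] = 4; u[3] = 6; u[4] = 8; u[5] = 8; u[6] = 0; u[7] = 8; u[8] = 2; u[9] = 6; u[10] = 6; u[11] = 0; u[12] = 6; u[13] = 4; u[14] = 2; u[15] = 2; u[16] = 0; u[17] = 2; u[18] = 8; u[19] = 4; u[20] = 4; u[21] = 0; u[22] = 4.
The sequence repeats with period 20.

20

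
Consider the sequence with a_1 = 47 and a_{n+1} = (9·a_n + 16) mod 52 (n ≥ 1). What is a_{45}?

15

a_1 = 47, a_2 = 23, a_3 = 15, a_4 = 47.
The sequence repeats with period 3.
So a_{45} = a_{1 + ((45-1) mod 3)} = a_3 = 15.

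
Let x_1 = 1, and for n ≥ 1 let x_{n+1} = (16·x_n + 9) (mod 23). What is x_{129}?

We have x_1 = 1, x_2 = 2, x_3 = 18, x_4 = 21, x_5 = 0, x_6 = 9, x_7 = 15, x_8 = 19, x_9 = 14, x_{10} = 3, x_{11} = 11, x_{12} = 1.
The sequence repeats with period 11.
So x_{129} = x_{1 + ((129-1) mod 11)} = x_8 = 19.

19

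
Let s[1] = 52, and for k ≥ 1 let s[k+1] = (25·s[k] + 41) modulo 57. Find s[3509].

51

We have s[1] = 52,  s[2] = 30,  s[3] = 50,  s[4] = 37,  s[5] = 54,  s[6] = 23,  s[7] = 46,  s[8] = 51,  s[9] = 5,  s[10] = 52.
The sequence repeats with period 9.
(3509 - 1) mod 9 = 7, so s[3509] = s[8] = 51.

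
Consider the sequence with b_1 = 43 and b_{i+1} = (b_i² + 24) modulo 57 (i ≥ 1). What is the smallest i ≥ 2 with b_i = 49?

b_1 = 43,  b_2 = 49,  b_3 = 31,  b_4 = 16,  b_5 = 52,  b_6 = 49.
Since b_6 = b_2 = 49, the sequence is eventually periodic: after a pre-period of length 1 it cycles with period 4.
The value 49 first appears (with i ≥ 2) at b_2.

2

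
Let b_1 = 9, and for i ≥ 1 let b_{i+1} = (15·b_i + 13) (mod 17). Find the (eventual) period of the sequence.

We have b_1 = 9,  b_2 = 12,  b_3 = 6,  b_4 = 1,  b_5 = 11,  b_6 = 8,  b_7 = 14,  b_8 = 2,  b_9 = 9.
Since b_9 = b_1 = 9, the sequence is periodic with period 8.

8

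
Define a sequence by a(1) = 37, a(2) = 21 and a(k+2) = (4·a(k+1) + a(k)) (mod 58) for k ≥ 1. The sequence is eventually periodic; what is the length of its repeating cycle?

14

Computing terms: a(1) = 37,  a(2) = 21,  a(3) = 5,  a(4) = 41,  a(5) = 53,  a(6) = 21,  a(7) = 21,  a(8) = 47,  a(9) = 35,  a(10) = 13,  a(11) = 29,  a(12) = 13,  a(13) = 23,  a(14) = 47,  a(15) = 37,  a(16) = 21.
Since (a(15), a(16)) = (a(1), a(2)) = (37, 21) (two consecutive terms determine the rest), the sequence is periodic with period 14.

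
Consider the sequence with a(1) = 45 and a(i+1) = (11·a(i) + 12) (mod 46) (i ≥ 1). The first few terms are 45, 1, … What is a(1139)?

We have a(1) = 45; a(2) = 1; a(3) = 23; a(4) = 35; a(5) = 29; a(6) = 9; a(7) = 19; a(8) = 37; a(9) = 5; a(10) = 21; a(11) = 13; a(12) = 17; a(13) = 15; a(14) = 39; a(15) = 27; a(16) = 33; a(17) = 7; a(18) = 43; a(19) = 25; a(20) = 11; a(21) = 41; a(22) = 3; a(23) = 45.
The sequence repeats with period 22.
(1139 - 1) mod 22 = 16, so a(1139) = a(17) = 7.

7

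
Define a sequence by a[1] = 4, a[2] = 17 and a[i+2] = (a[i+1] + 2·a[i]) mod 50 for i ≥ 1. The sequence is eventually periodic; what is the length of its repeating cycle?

20

We have a[1] = 4, a[2] = 17, a[3] = 25, a[4] = 9, a[5] = 9, a[6] = 27, a[7] = 45, a[8] = 49, a[9] = 39, a[10] = 37, a[11] = 15, a[12] = 39, a[13] = 19, a[14] = 47, a[15] = 35, a[16] = 29, a[17] = 49, a[18] = 7, a[19] = 5, a[20] = 19, a[21] = 29, a[22] = 17, a[23] = 25.
Since (a[22], a[23]) = (a[2], a[3]) = (17, 25) (two consecutive terms determine the rest), the sequence is eventually periodic: after a pre-period of length 1 it cycles with period 20.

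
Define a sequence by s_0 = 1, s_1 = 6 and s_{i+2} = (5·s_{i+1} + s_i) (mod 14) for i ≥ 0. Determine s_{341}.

Computing terms: s_0 = 1; s_1 = 6; s_2 = 3; s_3 = 7; s_4 = 10; s_5 = 1; s_6 = 1; s_7 = 6.
Since (s_6, s_7) = (s_0, s_1) = (1, 6) (two consecutive terms determine the rest), the sequence is periodic with period 6.
So s_{341} = s_{0 + ((341-0) mod 6)} = s_5 = 1.

1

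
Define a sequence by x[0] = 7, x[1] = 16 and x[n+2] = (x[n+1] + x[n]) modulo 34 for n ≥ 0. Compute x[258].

Listing terms: x[0] = 7, x[1] = 16, x[2] = 23, x[3] = 5, x[4] = 28, x[5] = 33, x[6] = 27, x[7] = 26, x[8] = 19, x[9] = 11, x[10] = 30, x[11] = 7, x[12] = 3, x[13] = 10, x[14] = 13, x[15] = 23, x[16] = 2, x[17] = 25, x[18] = 27, x[19] = 18, x[20] = 11, x[21] = 29, x[22] = 6, x[23] = 1, x[24] = 7, x[25] = 8, x[26] = 15, x[27] = 23, x[28] = 4, x[29] = 27, x[30] = 31, x[31] = 24, x[32] = 21, x[33] = 11, x[34] = 32, x[35] = 9, x[36] = 7, x[37] = 16.
Since (x[36], x[37]) = (x[0], x[1]) = (7, 16) (two consecutive terms determine the rest), the sequence is periodic with period 36.
(258 - 0) mod 36 = 6, so x[258] = x[6] = 27.

27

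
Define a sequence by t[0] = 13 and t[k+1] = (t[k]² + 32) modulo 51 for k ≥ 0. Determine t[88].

t[0] = 13,  t[1] = 48,  t[2] = 41,  t[3] = 30,  t[4] = 14,  t[5] = 24,  t[6] = 47,  t[7] = 48.
Since t[7] = t[1] = 48, the sequence is eventually periodic: after a pre-period of length 1 it cycles with period 6.
For k ≥ 1, t[k] depends only on (k - 1) mod 6. (88 - 1) mod 6 = 3, so t[88] = t[4] = 14.

14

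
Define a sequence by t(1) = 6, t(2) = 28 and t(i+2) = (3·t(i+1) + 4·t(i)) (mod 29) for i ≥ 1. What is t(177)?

1

Computing terms: t(1) = 6,  t(2) = 28,  t(3) = 21,  t(4) = 1,  t(5) = 0,  t(6) = 4,  t(7) = 12,  t(8) = 23,  t(9) = 1,  t(10) = 8,  t(11) = 28,  t(12) = 0,  t(13) = 25,  t(14) = 17,  t(15) = 6,  t(16) = 28.
The sequence repeats with period 14.
So t(177) = t(1 + ((177-1) mod 14)) = t(9) = 1.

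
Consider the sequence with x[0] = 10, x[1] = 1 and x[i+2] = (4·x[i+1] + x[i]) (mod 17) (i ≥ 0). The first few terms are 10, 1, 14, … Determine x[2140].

4

Listing terms: x[0] = 10, x[1] = 1, x[2] = 14, x[3] = 6, x[4] = 4, x[5] = 5, x[6] = 7, x[7] = 16, x[8] = 3, x[9] = 11, x[10] = 13, x[11] = 12, x[12] = 10, x[13] = 1.
Since (x[12], x[13]) = (x[0], x[1]) = (10, 1) (two consecutive terms determine the rest), the sequence is periodic with period 12.
So x[2140] = x[0 + ((2140-0) mod 12)] = x[4] = 4.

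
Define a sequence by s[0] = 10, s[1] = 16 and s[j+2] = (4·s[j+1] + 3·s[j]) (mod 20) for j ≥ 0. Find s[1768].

2

Listing terms: s[0] = 10,  s[1] = 16,  s[2] = 14,  s[3] = 4,  s[4] = 18,  s[5] = 4,  s[6] = 10,  s[7] = 12,  s[8] = 18,  s[9] = 8,  s[10] = 6,  s[11] = 8,  s[12] = 10,  s[13] = 4,  s[14] = 6,  s[15] = 16,  s[16] = 2,  s[17] = 16,  s[18] = 10,  s[19] = 8,  s[20] = 2,  s[21] = 12,  s[22] = 14,  s[23] = 12,  s[24] = 10,  s[25] = 16.
The sequence repeats with period 24.
(1768 - 0) mod 24 = 16, so s[1768] = s[16] = 2.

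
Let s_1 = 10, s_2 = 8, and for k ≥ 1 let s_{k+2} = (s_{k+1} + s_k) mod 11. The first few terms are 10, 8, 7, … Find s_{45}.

0

Computing terms: s_1 = 10, s_2 = 8, s_3 = 7, s_4 = 4, s_5 = 0, s_6 = 4, s_7 = 4, s_8 = 8, s_9 = 1, s_{10} = 9, s_{11} = 10, s_{12} = 8.
Since (s_{11}, s_{12}) = (s_1, s_2) = (10, 8) (two consecutive terms determine the rest), the sequence is periodic with period 10.
So s_{45} = s_{1 + ((45-1) mod 10)} = s_5 = 0.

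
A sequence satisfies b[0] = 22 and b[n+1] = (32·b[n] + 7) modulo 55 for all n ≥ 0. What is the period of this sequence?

4

Listing terms: b[0] = 22, b[1] = 51, b[2] = 44, b[3] = 40, b[4] = 22.
The sequence repeats with period 4.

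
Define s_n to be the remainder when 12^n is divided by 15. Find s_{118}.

We have s_1 = 12; s_2 = 9; s_3 = 3; s_4 = 6; s_5 = 12.
Since s_5 = s_1 = 12, the sequence is periodic with period 4.
So s_{118} = s_{1 + ((118-1) mod 4)} = s_2 = 9.

9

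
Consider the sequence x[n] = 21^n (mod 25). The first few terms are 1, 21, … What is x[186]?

Computing terms: x[0] = 1; x[1] = 21; x[2] = 16; x[3] = 11; x[4] = 6; x[5] = 1.
Since x[5] = x[0] = 1, the sequence is periodic with period 5.
So x[186] = x[0 + ((186-0) mod 5)] = x[1] = 21.

21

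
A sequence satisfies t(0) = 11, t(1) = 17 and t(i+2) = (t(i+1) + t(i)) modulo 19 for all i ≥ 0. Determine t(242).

6

We have t(0) = 11; t(1) = 17; t(2) = 9; t(3) = 7; t(4) = 16; t(5) = 4; t(6) = 1; t(7) = 5; t(8) = 6; t(9) = 11; t(10) = 17.
Since (t(9), t(10)) = (t(0), t(1)) = (11, 17) (two consecutive terms determine the rest), the sequence is periodic with period 9.
(242 - 0) mod 9 = 8, so t(242) = t(8) = 6.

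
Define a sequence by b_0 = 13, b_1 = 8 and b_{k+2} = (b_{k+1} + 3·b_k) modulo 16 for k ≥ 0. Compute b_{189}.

We have b_0 = 13,  b_1 = 8,  b_2 = 15,  b_3 = 7,  b_4 = 4,  b_5 = 9,  b_6 = 5,  b_7 = 0,  b_8 = 15,  b_9 = 15,  b_{10} = 12,  b_{11} = 9,  b_{12} = 13,  b_{13} = 8.
Since (b_{12}, b_{13}) = (b_0, b_1) = (13, 8) (two consecutive terms determine the rest), the sequence is periodic with period 12.
So b_{189} = b_{0 + ((189-0) mod 12)} = b_9 = 15.

15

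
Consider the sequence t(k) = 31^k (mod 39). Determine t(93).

t(0) = 1,  t(1) = 31,  t(2) = 25,  t(3) = 34,  t(4) = 1.
Since t(4) = t(0) = 1, the sequence is periodic with period 4.
So t(93) = t(0 + ((93-0) mod 4)) = t(1) = 31.

31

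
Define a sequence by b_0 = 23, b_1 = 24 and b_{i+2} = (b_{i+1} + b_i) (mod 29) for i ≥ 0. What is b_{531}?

b_0 = 23; b_1 = 24; b_2 = 18; b_3 = 13; b_4 = 2; b_5 = 15; b_6 = 17; b_7 = 3; b_8 = 20; b_9 = 23; b_{10} = 14; b_{11} = 8; b_{12} = 22; b_{13} = 1; b_{14} = 23; b_{15} = 24.
The sequence repeats with period 14.
(531 - 0) mod 14 = 13, so b_{531} = b_{13} = 1.

1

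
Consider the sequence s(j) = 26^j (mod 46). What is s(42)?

18

s(0) = 1; s(1) = 26; s(2) = 32; s(3) = 4; s(4) = 12; s(5) = 36; s(6) = 16; s(7) = 2; s(8) = 6; s(9) = 18; s(10) = 8; s(11) = 24; s(12) = 26.
Since s(12) = s(1) = 26, the sequence is eventually periodic: after a pre-period of length 1 it cycles with period 11.
For j ≥ 1, s(j) depends only on (j - 1) mod 11. (42 - 1) mod 11 = 8, so s(42) = s(9) = 18.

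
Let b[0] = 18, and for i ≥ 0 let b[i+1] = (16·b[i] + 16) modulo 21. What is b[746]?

We have b[0] = 18,  b[1] = 10,  b[2] = 8,  b[3] = 18.
Since b[3] = b[0] = 18, the sequence is periodic with period 3.
(746 - 0) mod 3 = 2, so b[746] = b[2] = 8.

8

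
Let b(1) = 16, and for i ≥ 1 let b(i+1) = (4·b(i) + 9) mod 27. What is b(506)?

Listing terms: b(1) = 16,  b(2) = 19,  b(3) = 4,  b(4) = 25,  b(5) = 1,  b(6) = 13,  b(7) = 7,  b(8) = 10,  b(9) = 22,  b(10) = 16.
The sequence repeats with period 9.
(506 - 1) mod 9 = 1, so b(506) = b(2) = 19.

19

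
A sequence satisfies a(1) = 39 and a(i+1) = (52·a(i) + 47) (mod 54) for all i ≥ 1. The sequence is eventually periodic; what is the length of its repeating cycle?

27

a(1) = 39,  a(2) = 23,  a(3) = 1,  a(4) = 45,  a(5) = 11,  a(6) = 25,  a(7) = 51,  a(8) = 53,  a(9) = 49,  a(10) = 3,  a(11) = 41,  a(12) = 19,  a(13) = 9,  a(14) = 29,  a(15) = 43,  a(16) = 15,  a(17) = 17,  a(18) = 13,  a(19) = 21,  a(20) = 5,  a(21) = 37,  a(22) = 27,  a(23) = 47,  a(24) = 7,  a(25) = 33,  a(26) = 35,  a(27) = 31,  a(28) = 39.
Since a(28) = a(1) = 39, the sequence is periodic with period 27.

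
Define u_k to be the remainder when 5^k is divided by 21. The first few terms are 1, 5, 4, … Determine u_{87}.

Computing terms: u_0 = 1,  u_1 = 5,  u_2 = 4,  u_3 = 20,  u_4 = 16,  u_5 = 17,  u_6 = 1.
Since u_6 = u_0 = 1, the sequence is periodic with period 6.
So u_{87} = u_{0 + ((87-0) mod 6)} = u_3 = 20.

20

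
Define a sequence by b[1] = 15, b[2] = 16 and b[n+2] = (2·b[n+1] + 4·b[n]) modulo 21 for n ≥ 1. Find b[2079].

4

Listing terms: b[1] = 15; b[2] = 16; b[3] = 8; b[4] = 17; b[5] = 3; b[6] = 11; b[7] = 13; b[8] = 7; b[9] = 3; b[10] = 13; b[11] = 17; b[12] = 2; b[13] = 9; b[14] = 5; b[15] = 4; b[16] = 7; b[17] = 9; b[18] = 4; b[19] = 2; b[20] = 20; b[21] = 6; b[22] = 8; b[23] = 19; b[24] = 7; b[25] = 6; b[26] = 19; b[27] = 20; b[28] = 11; b[29] = 18; b[30] = 17; b[31] = 1; b[32] = 7; b[33] = 18; b[34] = 1; b[35] = 11; b[36] = 5; b[37] = 12; b[38] = 2; b[39] = 10; b[40] = 7; b[41] = 12; b[42] = 10; b[43] = 5; b[44] = 8; b[45] = 15; b[46] = 20; b[47] = 16; b[48] = 7; b[49] = 15; b[50] = 16.
The sequence repeats with period 48.
(2079 - 1) mod 48 = 14, so b[2079] = b[15] = 4.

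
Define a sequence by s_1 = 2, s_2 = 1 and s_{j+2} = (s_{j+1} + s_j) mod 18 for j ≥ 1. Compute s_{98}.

1

Computing terms: s_1 = 2,  s_2 = 1,  s_3 = 3,  s_4 = 4,  s_5 = 7,  s_6 = 11,  s_7 = 0,  s_8 = 11,  s_9 = 11,  s_{10} = 4,  s_{11} = 15,  s_{12} = 1,  s_{13} = 16,  s_{14} = 17,  s_{15} = 15,  s_{16} = 14,  s_{17} = 11,  s_{18} = 7,  s_{19} = 0,  s_{20} = 7,  s_{21} = 7,  s_{22} = 14,  s_{23} = 3,  s_{24} = 17,  s_{25} = 2,  s_{26} = 1.
The sequence repeats with period 24.
So s_{98} = s_{1 + ((98-1) mod 24)} = s_2 = 1.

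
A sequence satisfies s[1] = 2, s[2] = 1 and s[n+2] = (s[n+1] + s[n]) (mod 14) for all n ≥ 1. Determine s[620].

3

s[1] = 2,  s[2] = 1,  s[3] = 3,  s[4] = 4,  s[5] = 7,  s[6] = 11,  s[7] = 4,  s[8] = 1,  s[9] = 5,  s[10] = 6,  s[11] = 11,  s[12] = 3,  s[13] = 0,  s[14] = 3,  s[15] = 3,  s[16] = 6,  s[17] = 9,  s[18] = 1,  s[19] = 10,  s[20] = 11,  s[21] = 7,  s[22] = 4,  s[23] = 11,  s[24] = 1,  s[25] = 12,  s[26] = 13,  s[27] = 11,  s[28] = 10,  s[29] = 7,  s[30] = 3,  s[31] = 10,  s[32] = 13,  s[33] = 9,  s[34] = 8,  s[35] = 3,  s[36] = 11,  s[37] = 0,  s[38] = 11,  s[39] = 11,  s[40] = 8,  s[41] = 5,  s[42] = 13,  s[43] = 4,  s[44] = 3,  s[45] = 7,  s[46] = 10,  s[47] = 3,  s[48] = 13,  s[49] = 2,  s[50] = 1.
The sequence repeats with period 48.
So s[620] = s[1 + ((620-1) mod 48)] = s[44] = 3.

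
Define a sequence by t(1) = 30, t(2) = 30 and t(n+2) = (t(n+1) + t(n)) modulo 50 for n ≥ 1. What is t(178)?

Computing terms: t(1) = 30, t(2) = 30, t(3) = 10, t(4) = 40, t(5) = 0, t(6) = 40, t(7) = 40, t(8) = 30, t(9) = 20, t(10) = 0, t(11) = 20, t(12) = 20, t(13) = 40, t(14) = 10, t(15) = 0, t(16) = 10, t(17) = 10, t(18) = 20, t(19) = 30, t(20) = 0, t(21) = 30, t(22) = 30.
Since (t(21), t(22)) = (t(1), t(2)) = (30, 30) (two consecutive terms determine the rest), the sequence is periodic with period 20.
So t(178) = t(1 + ((178-1) mod 20)) = t(18) = 20.

20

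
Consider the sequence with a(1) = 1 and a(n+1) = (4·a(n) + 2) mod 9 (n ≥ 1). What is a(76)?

7

a(1) = 1,  a(2) = 6,  a(3) = 8,  a(4) = 7,  a(5) = 3,  a(6) = 5,  a(7) = 4,  a(8) = 0,  a(9) = 2,  a(10) = 1.
Since a(10) = a(1) = 1, the sequence is periodic with period 9.
So a(76) = a(1 + ((76-1) mod 9)) = a(4) = 7.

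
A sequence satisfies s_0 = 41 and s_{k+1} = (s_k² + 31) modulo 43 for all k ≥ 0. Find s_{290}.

Listing terms: s_0 = 41; s_1 = 35; s_2 = 9; s_3 = 26; s_4 = 19; s_5 = 5; s_6 = 13; s_7 = 28; s_8 = 41.
Since s_8 = s_0 = 41, the sequence is periodic with period 8.
(290 - 0) mod 8 = 2, so s_{290} = s_2 = 9.

9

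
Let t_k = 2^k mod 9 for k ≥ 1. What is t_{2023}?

Computing terms: t_1 = 2,  t_2 = 4,  t_3 = 8,  t_4 = 7,  t_5 = 5,  t_6 = 1,  t_7 = 2.
Since t_7 = t_1 = 2, the sequence is periodic with period 6.
(2023 - 1) mod 6 = 0, so t_{2023} = t_1 = 2.

2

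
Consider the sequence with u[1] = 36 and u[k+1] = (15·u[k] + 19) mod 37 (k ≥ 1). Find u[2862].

18

We have u[1] = 36,  u[2] = 4,  u[3] = 5,  u[4] = 20,  u[5] = 23,  u[6] = 31,  u[7] = 3,  u[8] = 27,  u[9] = 17,  u[10] = 15,  u[11] = 22,  u[12] = 16,  u[13] = 0,  u[14] = 19,  u[15] = 8,  u[16] = 28,  u[17] = 32,  u[18] = 18,  u[19] = 30,  u[20] = 25,  u[21] = 24,  u[22] = 9,  u[23] = 6,  u[24] = 35,  u[25] = 26,  u[26] = 2,  u[27] = 12,  u[28] = 14,  u[29] = 7,  u[30] = 13,  u[31] = 29,  u[32] = 10,  u[33] = 21,  u[34] = 1,  u[35] = 34,  u[36] = 11,  u[37] = 36.
The sequence repeats with period 36.
So u[2862] = u[1 + ((2862-1) mod 36)] = u[18] = 18.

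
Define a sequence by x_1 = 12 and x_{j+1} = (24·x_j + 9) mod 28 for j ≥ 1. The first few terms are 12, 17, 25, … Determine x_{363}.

25

We have x_1 = 12, x_2 = 17, x_3 = 25, x_4 = 21, x_5 = 9, x_6 = 1, x_7 = 5, x_8 = 17.
Since x_8 = x_2 = 17, the sequence is eventually periodic: after a pre-period of length 1 it cycles with period 6.
For j ≥ 2, x_j depends only on (j - 2) mod 6. (363 - 2) mod 6 = 1, so x_{363} = x_3 = 25.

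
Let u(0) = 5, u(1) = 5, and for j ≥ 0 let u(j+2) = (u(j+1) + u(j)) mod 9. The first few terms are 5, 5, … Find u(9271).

6

u(0) = 5, u(1) = 5, u(2) = 1, u(3) = 6, u(4) = 7, u(5) = 4, u(6) = 2, u(7) = 6, u(8) = 8, u(9) = 5, u(10) = 4, u(11) = 0, u(12) = 4, u(13) = 4, u(14) = 8, u(15) = 3, u(16) = 2, u(17) = 5, u(18) = 7, u(19) = 3, u(20) = 1, u(21) = 4, u(22) = 5, u(23) = 0, u(24) = 5, u(25) = 5.
Since (u(24), u(25)) = (u(0), u(1)) = (5, 5) (two consecutive terms determine the rest), the sequence is periodic with period 24.
So u(9271) = u(0 + ((9271-0) mod 24)) = u(7) = 6.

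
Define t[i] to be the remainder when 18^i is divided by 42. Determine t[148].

Listing terms: t[1] = 18, t[2] = 30, t[3] = 36, t[4] = 18.
The sequence repeats with period 3.
(148 - 1) mod 3 = 0, so t[148] = t[1] = 18.

18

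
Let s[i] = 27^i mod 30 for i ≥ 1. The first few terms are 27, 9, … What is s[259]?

Computing terms: s[1] = 27, s[2] = 9, s[3] = 3, s[4] = 21, s[5] = 27.
Since s[5] = s[1] = 27, the sequence is periodic with period 4.
So s[259] = s[1 + ((259-1) mod 4)] = s[3] = 3.

3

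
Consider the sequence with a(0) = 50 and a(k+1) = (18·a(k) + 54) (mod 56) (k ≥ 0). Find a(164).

We have a(0) = 50, a(1) = 2, a(2) = 34, a(3) = 50.
Since a(3) = a(0) = 50, the sequence is periodic with period 3.
So a(164) = a(0 + ((164-0) mod 3)) = a(2) = 34.

34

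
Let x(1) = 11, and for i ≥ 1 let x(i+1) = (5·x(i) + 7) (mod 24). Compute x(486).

Computing terms: x(1) = 11,  x(2) = 14,  x(3) = 5,  x(4) = 8,  x(5) = 23,  x(6) = 2,  x(7) = 17,  x(8) = 20,  x(9) = 11.
The sequence repeats with period 8.
So x(486) = x(1 + ((486-1) mod 8)) = x(6) = 2.

2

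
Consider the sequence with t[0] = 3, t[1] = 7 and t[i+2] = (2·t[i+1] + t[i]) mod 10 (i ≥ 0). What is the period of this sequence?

t[0] = 3,  t[1] = 7,  t[2] = 7,  t[3] = 1,  t[4] = 9,  t[5] = 9,  t[6] = 7,  t[7] = 3,  t[8] = 3,  t[9] = 9,  t[10] = 1,  t[11] = 1,  t[12] = 3,  t[13] = 7.
Since (t[12], t[13]) = (t[0], t[1]) = (3, 7) (two consecutive terms determine the rest), the sequence is periodic with period 12.

12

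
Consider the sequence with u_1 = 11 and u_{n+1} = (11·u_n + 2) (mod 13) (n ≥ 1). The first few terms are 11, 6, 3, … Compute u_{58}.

1

u_1 = 11; u_2 = 6; u_3 = 3; u_4 = 9; u_5 = 10; u_6 = 8; u_7 = 12; u_8 = 4; u_9 = 7; u_{10} = 1; u_{11} = 0; u_{12} = 2; u_{13} = 11.
Since u_{13} = u_1 = 11, the sequence is periodic with period 12.
(58 - 1) mod 12 = 9, so u_{58} = u_{10} = 1.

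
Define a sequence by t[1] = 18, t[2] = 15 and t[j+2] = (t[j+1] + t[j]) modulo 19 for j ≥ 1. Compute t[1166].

Computing terms: t[1] = 18; t[2] = 15; t[3] = 14; t[4] = 10; t[5] = 5; t[6] = 15; t[7] = 1; t[8] = 16; t[9] = 17; t[10] = 14; t[11] = 12; t[12] = 7; t[13] = 0; t[14] = 7; t[15] = 7; t[16] = 14; t[17] = 2; t[18] = 16; t[19] = 18; t[20] = 15.
Since (t[19], t[20]) = (t[1], t[2]) = (18, 15) (two consecutive terms determine the rest), the sequence is periodic with period 18.
(1166 - 1) mod 18 = 13, so t[1166] = t[14] = 7.

7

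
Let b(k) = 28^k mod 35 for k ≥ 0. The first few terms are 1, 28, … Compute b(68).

Listing terms: b(0) = 1,  b(1) = 28,  b(2) = 14,  b(3) = 7,  b(4) = 21,  b(5) = 28.
Since b(5) = b(1) = 28, the sequence is eventually periodic: after a pre-period of length 1 it cycles with period 4.
For k ≥ 1, b(k) depends only on (k - 1) mod 4. (68 - 1) mod 4 = 3, so b(68) = b(4) = 21.

21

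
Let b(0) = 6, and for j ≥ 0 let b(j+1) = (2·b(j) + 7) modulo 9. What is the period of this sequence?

b(0) = 6; b(1) = 1; b(2) = 0; b(3) = 7; b(4) = 3; b(5) = 4; b(6) = 6.
Since b(6) = b(0) = 6, the sequence is periodic with period 6.

6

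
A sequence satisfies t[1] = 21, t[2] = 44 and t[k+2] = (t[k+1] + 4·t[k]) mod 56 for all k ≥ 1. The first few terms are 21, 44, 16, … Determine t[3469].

Listing terms: t[1] = 21; t[2] = 44; t[3] = 16; t[4] = 24; t[5] = 32; t[6] = 16; t[7] = 32; t[8] = 40; t[9] = 0; t[10] = 48; t[11] = 48; t[12] = 16; t[13] = 40; t[14] = 48; t[15] = 40; t[16] = 8; t[17] = 0; t[18] = 32; t[19] = 32; t[20] = 48; t[21] = 8; t[22] = 32; t[23] = 8; t[24] = 24; t[25] = 0; t[26] = 40; t[27] = 40; t[28] = 32; t[29] = 24; t[30] = 40; t[31] = 24; t[32] = 16; t[33] = 0; t[34] = 8; t[35] = 8; t[36] = 40; t[37] = 16; t[38] = 8; t[39] = 16; t[40] = 48; t[41] = 0; t[42] = 24; t[43] = 24; t[44] = 8; t[45] = 48; t[46] = 24; t[47] = 48; t[48] = 32; t[49] = 0; t[50] = 16; t[51] = 16; t[52] = 24.
Since (t[51], t[52]) = (t[3], t[4]) = (16, 24) (two consecutive terms determine the rest), the sequence is eventually periodic: after a pre-period of length 2 it cycles with period 48.
For k ≥ 3, t[k] depends only on (k - 3) mod 48. (3469 - 3) mod 48 = 10, so t[3469] = t[13] = 40.

40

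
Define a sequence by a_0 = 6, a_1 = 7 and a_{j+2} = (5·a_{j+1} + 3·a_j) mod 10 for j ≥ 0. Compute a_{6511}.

9

Computing terms: a_0 = 6, a_1 = 7, a_2 = 3, a_3 = 6, a_4 = 9, a_5 = 3, a_6 = 2, a_7 = 9, a_8 = 1, a_9 = 2, a_{10} = 3, a_{11} = 1, a_{12} = 4, a_{13} = 3, a_{14} = 7, a_{15} = 4, a_{16} = 1, a_{17} = 7, a_{18} = 8, a_{19} = 1, a_{20} = 9, a_{21} = 8, a_{22} = 7, a_{23} = 9, a_{24} = 6, a_{25} = 7.
Since (a_{24}, a_{25}) = (a_0, a_1) = (6, 7) (two consecutive terms determine the rest), the sequence is periodic with period 24.
So a_{6511} = a_{0 + ((6511-0) mod 24)} = a_7 = 9.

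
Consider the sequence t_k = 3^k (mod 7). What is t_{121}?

3

Computing terms: t_0 = 1; t_1 = 3; t_2 = 2; t_3 = 6; t_4 = 4; t_5 = 5; t_6 = 1.
Since t_6 = t_0 = 1, the sequence is periodic with period 6.
So t_{121} = t_{0 + ((121-0) mod 6)} = t_1 = 3.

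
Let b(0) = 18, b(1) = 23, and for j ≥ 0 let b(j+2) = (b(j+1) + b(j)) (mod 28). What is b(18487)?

23

We have b(0) = 18, b(1) = 23, b(2) = 13, b(3) = 8, b(4) = 21, b(5) = 1, b(6) = 22, b(7) = 23, b(8) = 17, b(9) = 12, b(10) = 1, b(11) = 13, b(12) = 14, b(13) = 27, b(14) = 13, b(15) = 12, b(16) = 25, b(17) = 9, b(18) = 6, b(19) = 15, b(20) = 21, b(21) = 8, b(22) = 1, b(23) = 9, b(24) = 10, b(25) = 19, b(26) = 1, b(27) = 20, b(28) = 21, b(29) = 13, b(30) = 6, b(31) = 19, b(32) = 25, b(33) = 16, b(34) = 13, b(35) = 1, b(36) = 14, b(37) = 15, b(38) = 1, b(39) = 16, b(40) = 17, b(41) = 5, b(42) = 22, b(43) = 27, b(44) = 21, b(45) = 20, b(46) = 13, b(47) = 5, b(48) = 18, b(49) = 23.
The sequence repeats with period 48.
(18487 - 0) mod 48 = 7, so b(18487) = b(7) = 23.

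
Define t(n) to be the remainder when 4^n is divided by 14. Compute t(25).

4

Computing terms: t(1) = 4; t(2) = 2; t(3) = 8; t(4) = 4.
The sequence repeats with period 3.
So t(25) = t(1 + ((25-1) mod 3)) = t(1) = 4.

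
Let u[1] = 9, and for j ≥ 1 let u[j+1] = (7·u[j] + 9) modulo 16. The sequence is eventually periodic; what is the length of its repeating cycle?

u[1] = 9,  u[2] = 8,  u[3] = 1,  u[4] = 0,  u[5] = 9.
Since u[5] = u[1] = 9, the sequence is periodic with period 4.

4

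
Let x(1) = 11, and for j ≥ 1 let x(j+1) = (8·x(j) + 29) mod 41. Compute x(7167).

x(1) = 11; x(2) = 35; x(3) = 22; x(4) = 0; x(5) = 29; x(6) = 15; x(7) = 26; x(8) = 32; x(9) = 39; x(10) = 13; x(11) = 10; x(12) = 27; x(13) = 40; x(14) = 21; x(15) = 33; x(16) = 6; x(17) = 36; x(18) = 30; x(19) = 23; x(20) = 8; x(21) = 11.
Since x(21) = x(1) = 11, the sequence is periodic with period 20.
So x(7167) = x(1 + ((7167-1) mod 20)) = x(7) = 26.

26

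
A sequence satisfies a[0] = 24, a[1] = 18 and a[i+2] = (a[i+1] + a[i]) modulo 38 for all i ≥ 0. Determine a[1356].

36

Listing terms: a[0] = 24,  a[1] = 18,  a[2] = 4,  a[3] = 22,  a[4] = 26,  a[5] = 10,  a[6] = 36,  a[7] = 8,  a[8] = 6,  a[9] = 14,  a[10] = 20,  a[11] = 34,  a[12] = 16,  a[13] = 12,  a[14] = 28,  a[15] = 2,  a[16] = 30,  a[17] = 32,  a[18] = 24,  a[19] = 18.
The sequence repeats with period 18.
So a[1356] = a[0 + ((1356-0) mod 18)] = a[6] = 36.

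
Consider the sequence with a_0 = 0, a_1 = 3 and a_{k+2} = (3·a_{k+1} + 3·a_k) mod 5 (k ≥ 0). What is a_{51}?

1

We have a_0 = 0, a_1 = 3, a_2 = 4, a_3 = 1, a_4 = 0, a_5 = 3.
The sequence repeats with period 4.
So a_{51} = a_{0 + ((51-0) mod 4)} = a_3 = 1.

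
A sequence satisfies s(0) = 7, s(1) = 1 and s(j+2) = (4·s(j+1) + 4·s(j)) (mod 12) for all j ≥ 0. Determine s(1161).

4

Listing terms: s(0) = 7, s(1) = 1, s(2) = 8, s(3) = 0, s(4) = 8, s(5) = 8, s(6) = 4, s(7) = 0, s(8) = 4, s(9) = 4, s(10) = 8, s(11) = 0.
Since (s(10), s(11)) = (s(2), s(3)) = (8, 0) (two consecutive terms determine the rest), the sequence is eventually periodic: after a pre-period of length 2 it cycles with period 8.
For j ≥ 2, s(j) depends only on (j - 2) mod 8. (1161 - 2) mod 8 = 7, so s(1161) = s(9) = 4.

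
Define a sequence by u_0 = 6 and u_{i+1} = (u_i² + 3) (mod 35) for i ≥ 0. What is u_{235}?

24

Listing terms: u_0 = 6; u_1 = 4; u_2 = 19; u_3 = 14; u_4 = 24; u_5 = 19.
Since u_5 = u_2 = 19, the sequence is eventually periodic: after a pre-period of length 2 it cycles with period 3.
For i ≥ 2, u_i depends only on (i - 2) mod 3. (235 - 2) mod 3 = 2, so u_{235} = u_4 = 24.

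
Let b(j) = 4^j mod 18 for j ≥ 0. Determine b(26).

We have b(0) = 1, b(1) = 4, b(2) = 16, b(3) = 10, b(4) = 4.
Since b(4) = b(1) = 4, the sequence is eventually periodic: after a pre-period of length 1 it cycles with period 3.
For j ≥ 1, b(j) depends only on (j - 1) mod 3. (26 - 1) mod 3 = 1, so b(26) = b(2) = 16.

16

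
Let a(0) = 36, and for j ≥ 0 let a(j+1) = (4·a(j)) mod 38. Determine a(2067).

16

Listing terms: a(0) = 36; a(1) = 30; a(2) = 6; a(3) = 24; a(4) = 20; a(5) = 4; a(6) = 16; a(7) = 26; a(8) = 28; a(9) = 36.
Since a(9) = a(0) = 36, the sequence is periodic with period 9.
So a(2067) = a(0 + ((2067-0) mod 9)) = a(6) = 16.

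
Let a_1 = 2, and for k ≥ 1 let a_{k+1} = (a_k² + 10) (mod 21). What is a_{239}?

Computing terms: a_1 = 2, a_2 = 14, a_3 = 17, a_4 = 5, a_5 = 14.
Since a_5 = a_2 = 14, the sequence is eventually periodic: after a pre-period of length 1 it cycles with period 3.
For k ≥ 2, a_k depends only on (k - 2) mod 3. (239 - 2) mod 3 = 0, so a_{239} = a_2 = 14.

14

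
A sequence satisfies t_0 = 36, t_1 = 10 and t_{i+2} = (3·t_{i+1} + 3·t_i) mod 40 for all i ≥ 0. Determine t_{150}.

Computing terms: t_0 = 36; t_1 = 10; t_2 = 18; t_3 = 4; t_4 = 26; t_5 = 10; t_6 = 28; t_7 = 34; t_8 = 26; t_9 = 20; t_{10} = 18; t_{11} = 34; t_{12} = 36; t_{13} = 10.
Since (t_{12}, t_{13}) = (t_0, t_1) = (36, 10) (two consecutive terms determine the rest), the sequence is periodic with period 12.
(150 - 0) mod 12 = 6, so t_{150} = t_6 = 28.

28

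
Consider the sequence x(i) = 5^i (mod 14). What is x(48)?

1

Computing terms: x(1) = 5, x(2) = 11, x(3) = 13, x(4) = 9, x(5) = 3, x(6) = 1, x(7) = 5.
The sequence repeats with period 6.
(48 - 1) mod 6 = 5, so x(48) = x(6) = 1.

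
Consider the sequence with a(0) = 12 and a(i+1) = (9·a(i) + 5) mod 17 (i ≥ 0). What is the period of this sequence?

We have a(0) = 12, a(1) = 11, a(2) = 2, a(3) = 6, a(4) = 8, a(5) = 9, a(6) = 1, a(7) = 14, a(8) = 12.
Since a(8) = a(0) = 12, the sequence is periodic with period 8.

8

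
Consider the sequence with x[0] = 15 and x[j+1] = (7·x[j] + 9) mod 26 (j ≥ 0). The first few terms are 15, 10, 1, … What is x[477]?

Listing terms: x[0] = 15,  x[1] = 10,  x[2] = 1,  x[3] = 16,  x[4] = 17,  x[5] = 24,  x[6] = 21,  x[7] = 0,  x[8] = 9,  x[9] = 20,  x[10] = 19,  x[11] = 12,  x[12] = 15.
The sequence repeats with period 12.
(477 - 0) mod 12 = 9, so x[477] = x[9] = 20.

20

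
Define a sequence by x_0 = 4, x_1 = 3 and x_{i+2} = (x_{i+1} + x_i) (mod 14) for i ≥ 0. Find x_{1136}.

11

We have x_0 = 4, x_1 = 3, x_2 = 7, x_3 = 10, x_4 = 3, x_5 = 13, x_6 = 2, x_7 = 1, x_8 = 3, x_9 = 4, x_{10} = 7, x_{11} = 11, x_{12} = 4, x_{13} = 1, x_{14} = 5, x_{15} = 6, x_{16} = 11, x_{17} = 3, x_{18} = 0, x_{19} = 3, x_{20} = 3, x_{21} = 6, x_{22} = 9, x_{23} = 1, x_{24} = 10, x_{25} = 11, x_{26} = 7, x_{27} = 4, x_{28} = 11, x_{29} = 1, x_{30} = 12, x_{31} = 13, x_{32} = 11, x_{33} = 10, x_{34} = 7, x_{35} = 3, x_{36} = 10, x_{37} = 13, x_{38} = 9, x_{39} = 8, x_{40} = 3, x_{41} = 11, x_{42} = 0, x_{43} = 11, x_{44} = 11, x_{45} = 8, x_{46} = 5, x_{47} = 13, x_{48} = 4, x_{49} = 3.
Since (x_{48}, x_{49}) = (x_0, x_1) = (4, 3) (two consecutive terms determine the rest), the sequence is periodic with period 48.
So x_{1136} = x_{0 + ((1136-0) mod 48)} = x_{32} = 11.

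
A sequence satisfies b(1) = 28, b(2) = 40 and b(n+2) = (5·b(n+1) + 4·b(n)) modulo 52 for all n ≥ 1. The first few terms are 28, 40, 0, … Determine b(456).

8

Listing terms: b(1) = 28,  b(2) = 40,  b(3) = 0,  b(4) = 4,  b(5) = 20,  b(6) = 12,  b(7) = 36,  b(8) = 20,  b(9) = 36,  b(10) = 0,  b(11) = 40,  b(12) = 44,  b(13) = 16,  b(14) = 48,  b(15) = 44,  b(16) = 48,  b(17) = 0,  b(18) = 36,  b(19) = 24,  b(20) = 4,  b(21) = 12,  b(22) = 24,  b(23) = 12,  b(24) = 0,  b(25) = 48,  b(26) = 32,  b(27) = 40,  b(28) = 16,  b(29) = 32,  b(30) = 16,  b(31) = 0,  b(32) = 12,  b(33) = 8,  b(34) = 36,  b(35) = 4,  b(36) = 8,  b(37) = 4,  b(38) = 0,  b(39) = 16,  b(40) = 28,  b(41) = 48,  b(42) = 40,  b(43) = 28,  b(44) = 40.
Since (b(43), b(44)) = (b(1), b(2)) = (28, 40) (two consecutive terms determine the rest), the sequence is periodic with period 42.
So b(456) = b(1 + ((456-1) mod 42)) = b(36) = 8.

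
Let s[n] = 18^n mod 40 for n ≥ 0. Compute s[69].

Listing terms: s[0] = 1; s[1] = 18; s[2] = 4; s[3] = 32; s[4] = 16; s[5] = 8; s[6] = 24; s[7] = 32.
Since s[7] = s[3] = 32, the sequence is eventually periodic: after a pre-period of length 3 it cycles with period 4.
For n ≥ 3, s[n] depends only on (n - 3) mod 4. (69 - 3) mod 4 = 2, so s[69] = s[5] = 8.

8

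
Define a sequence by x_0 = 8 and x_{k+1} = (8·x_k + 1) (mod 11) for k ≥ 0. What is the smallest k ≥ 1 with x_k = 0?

x_0 = 8, x_1 = 10, x_2 = 4, x_3 = 0, x_4 = 1, x_5 = 9, x_6 = 7, x_7 = 2, x_8 = 6, x_9 = 5, x_{10} = 8.
The sequence repeats with period 10.
The value 0 first appears (with k ≥ 1) at x_3.

3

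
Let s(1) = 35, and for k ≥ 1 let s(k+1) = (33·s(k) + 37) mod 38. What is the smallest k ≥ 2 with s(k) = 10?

14

Computing terms: s(1) = 35,  s(2) = 14,  s(3) = 5,  s(4) = 12,  s(5) = 15,  s(6) = 0,  s(7) = 37,  s(8) = 4,  s(9) = 17,  s(10) = 28,  s(11) = 11,  s(12) = 20,  s(13) = 13,  s(14) = 10,  s(15) = 25,  s(16) = 26,  s(17) = 21,  s(18) = 8,  s(19) = 35.
The sequence repeats with period 18.
The value 10 first appears (with k ≥ 2) at s(14).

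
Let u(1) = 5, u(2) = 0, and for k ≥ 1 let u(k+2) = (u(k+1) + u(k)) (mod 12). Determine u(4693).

Computing terms: u(1) = 5,  u(2) = 0,  u(3) = 5,  u(4) = 5,  u(5) = 10,  u(6) = 3,  u(7) = 1,  u(8) = 4,  u(9) = 5,  u(10) = 9,  u(11) = 2,  u(12) = 11,  u(13) = 1,  u(14) = 0,  u(15) = 1,  u(16) = 1,  u(17) = 2,  u(18) = 3,  u(19) = 5,  u(20) = 8,  u(21) = 1,  u(22) = 9,  u(23) = 10,  u(24) = 7,  u(25) = 5,  u(26) = 0.
The sequence repeats with period 24.
(4693 - 1) mod 24 = 12, so u(4693) = u(13) = 1.

1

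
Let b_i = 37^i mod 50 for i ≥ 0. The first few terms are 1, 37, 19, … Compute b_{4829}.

We have b_0 = 1, b_1 = 37, b_2 = 19, b_3 = 3, b_4 = 11, b_5 = 7, b_6 = 9, b_7 = 33, b_8 = 21, b_9 = 27, b_{10} = 49, b_{11} = 13, b_{12} = 31, b_{13} = 47, b_{14} = 39, b_{15} = 43, b_{16} = 41, b_{17} = 17, b_{18} = 29, b_{19} = 23, b_{20} = 1.
The sequence repeats with period 20.
So b_{4829} = b_{0 + ((4829-0) mod 20)} = b_9 = 27.

27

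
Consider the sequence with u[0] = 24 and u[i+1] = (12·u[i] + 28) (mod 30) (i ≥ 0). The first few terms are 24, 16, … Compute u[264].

4

u[0] = 24, u[1] = 16, u[2] = 10, u[3] = 28, u[4] = 4, u[5] = 16.
Since u[5] = u[1] = 16, the sequence is eventually periodic: after a pre-period of length 1 it cycles with period 4.
For i ≥ 1, u[i] depends only on (i - 1) mod 4. (264 - 1) mod 4 = 3, so u[264] = u[4] = 4.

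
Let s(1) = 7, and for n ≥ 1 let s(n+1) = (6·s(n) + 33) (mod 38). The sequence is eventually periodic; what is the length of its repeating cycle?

9

Listing terms: s(1) = 7; s(2) = 37; s(3) = 27; s(4) = 5; s(5) = 25; s(6) = 31; s(7) = 29; s(8) = 17; s(9) = 21; s(10) = 7.
Since s(10) = s(1) = 7, the sequence is periodic with period 9.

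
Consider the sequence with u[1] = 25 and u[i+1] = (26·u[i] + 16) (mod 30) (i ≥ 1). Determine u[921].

u[1] = 25,  u[2] = 6,  u[3] = 22,  u[4] = 18,  u[5] = 4,  u[6] = 0,  u[7] = 16,  u[8] = 12,  u[9] = 28,  u[10] = 24,  u[11] = 10,  u[12] = 6.
Since u[12] = u[2] = 6, the sequence is eventually periodic: after a pre-period of length 1 it cycles with period 10.
For i ≥ 2, u[i] depends only on (i - 2) mod 10. (921 - 2) mod 10 = 9, so u[921] = u[11] = 10.

10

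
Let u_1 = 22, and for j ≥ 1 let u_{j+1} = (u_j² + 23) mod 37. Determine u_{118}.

Listing terms: u_1 = 22,  u_2 = 26,  u_3 = 33,  u_4 = 2,  u_5 = 27,  u_6 = 12,  u_7 = 19,  u_8 = 14,  u_9 = 34,  u_{10} = 32,  u_{11} = 11,  u_{12} = 33.
Since u_{12} = u_3 = 33, the sequence is eventually periodic: after a pre-period of length 2 it cycles with period 9.
For j ≥ 3, u_j depends only on (j - 3) mod 9. (118 - 3) mod 9 = 7, so u_{118} = u_{10} = 32.

32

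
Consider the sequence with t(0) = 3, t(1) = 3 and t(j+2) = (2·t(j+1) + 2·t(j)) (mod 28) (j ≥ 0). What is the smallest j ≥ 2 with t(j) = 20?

We have t(0) = 3; t(1) = 3; t(2) = 12; t(3) = 2; t(4) = 0; t(5) = 4; t(6) = 8; t(7) = 24; t(8) = 8; t(9) = 8; t(10) = 4; t(11) = 24; t(12) = 0; t(13) = 20; t(14) = 12; t(15) = 8; t(16) = 12; t(17) = 12; t(18) = 20; t(19) = 8; t(20) = 0; t(21) = 16; t(22) = 4; t(23) = 12; t(24) = 4; t(25) = 4; t(26) = 16; t(27) = 12; t(28) = 0; t(29) = 24; t(30) = 20; t(31) = 4; t(32) = 20; t(33) = 20; t(34) = 24; t(35) = 4; t(36) = 0; t(37) = 8; t(38) = 16; t(39) = 20; t(40) = 16; t(41) = 16; t(42) = 8; t(43) = 20; t(44) = 0; t(45) = 12; t(46) = 24; t(47) = 16; t(48) = 24; t(49) = 24; t(50) = 12; t(51) = 16; t(52) = 0; t(53) = 4.
Since (t(52), t(53)) = (t(4), t(5)) = (0, 4) (two consecutive terms determine the rest), the sequence is eventually periodic: after a pre-period of length 4 it cycles with period 48.
The value 20 first appears (with j ≥ 2) at t(13).

13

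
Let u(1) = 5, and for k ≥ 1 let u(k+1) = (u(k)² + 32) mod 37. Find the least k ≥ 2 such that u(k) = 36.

6

u(1) = 5, u(2) = 20, u(3) = 25, u(4) = 28, u(5) = 2, u(6) = 36, u(7) = 33, u(8) = 11, u(9) = 5.
The sequence repeats with period 8.
The value 36 first appears (with k ≥ 2) at u(6).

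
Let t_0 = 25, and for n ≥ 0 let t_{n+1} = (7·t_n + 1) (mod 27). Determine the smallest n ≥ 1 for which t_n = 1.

We have t_0 = 25; t_1 = 14; t_2 = 18; t_3 = 19; t_4 = 26; t_5 = 21; t_6 = 13; t_7 = 11; t_8 = 24; t_9 = 7; t_{10} = 23; t_{11} = 0; t_{12} = 1; t_{13} = 8; t_{14} = 3; t_{15} = 22; t_{16} = 20; t_{17} = 6; t_{18} = 16; t_{19} = 5; t_{20} = 9; t_{21} = 10; t_{22} = 17; t_{23} = 12; t_{24} = 4; t_{25} = 2; t_{26} = 15; t_{27} = 25.
The sequence repeats with period 27.
The value 1 first appears (with n ≥ 1) at t_{12}.

12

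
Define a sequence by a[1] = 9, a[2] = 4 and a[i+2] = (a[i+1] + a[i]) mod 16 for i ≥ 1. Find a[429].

1

Computing terms: a[1] = 9; a[2] = 4; a[3] = 13; a[4] = 1; a[5] = 14; a[6] = 15; a[7] = 13; a[8] = 12; a[9] = 9; a[10] = 5; a[11] = 14; a[12] = 3; a[13] = 1; a[14] = 4; a[15] = 5; a[16] = 9; a[17] = 14; a[18] = 7; a[19] = 5; a[20] = 12; a[21] = 1; a[22] = 13; a[23] = 14; a[24] = 11; a[25] = 9; a[26] = 4.
The sequence repeats with period 24.
(429 - 1) mod 24 = 20, so a[429] = a[21] = 1.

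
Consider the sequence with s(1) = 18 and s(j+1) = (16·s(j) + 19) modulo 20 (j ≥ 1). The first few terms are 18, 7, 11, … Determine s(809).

Computing terms: s(1) = 18, s(2) = 7, s(3) = 11, s(4) = 15, s(5) = 19, s(6) = 3, s(7) = 7.
Since s(7) = s(2) = 7, the sequence is eventually periodic: after a pre-period of length 1 it cycles with period 5.
For j ≥ 2, s(j) depends only on (j - 2) mod 5. (809 - 2) mod 5 = 2, so s(809) = s(4) = 15.

15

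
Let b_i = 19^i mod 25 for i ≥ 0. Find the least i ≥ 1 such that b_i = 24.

b_0 = 1,  b_1 = 19,  b_2 = 11,  b_3 = 9,  b_4 = 21,  b_5 = 24,  b_6 = 6,  b_7 = 14,  b_8 = 16,  b_9 = 4,  b_{10} = 1.
Since b_{10} = b_0 = 1, the sequence is periodic with period 10.
The value 24 first appears (with i ≥ 1) at b_5.

5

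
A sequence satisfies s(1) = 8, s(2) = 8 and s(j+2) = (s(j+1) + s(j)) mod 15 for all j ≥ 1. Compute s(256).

Computing terms: s(1) = 8; s(2) = 8; s(3) = 1; s(4) = 9; s(5) = 10; s(6) = 4; s(7) = 14; s(8) = 3; s(9) = 2; s(10) = 5; s(11) = 7; s(12) = 12; s(13) = 4; s(14) = 1; s(15) = 5; s(16) = 6; s(17) = 11; s(18) = 2; s(19) = 13; s(20) = 0; s(21) = 13; s(22) = 13; s(23) = 11; s(24) = 9; s(25) = 5; s(26) = 14; s(27) = 4; s(28) = 3; s(29) = 7; s(30) = 10; s(31) = 2; s(32) = 12; s(33) = 14; s(34) = 11; s(35) = 10; s(36) = 6; s(37) = 1; s(38) = 7; s(39) = 8; s(40) = 0; s(41) = 8; s(42) = 8.
The sequence repeats with period 40.
So s(256) = s(1 + ((256-1) mod 40)) = s(16) = 6.

6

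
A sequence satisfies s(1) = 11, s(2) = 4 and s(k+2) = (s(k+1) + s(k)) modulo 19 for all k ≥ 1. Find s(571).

Listing terms: s(1) = 11, s(2) = 4, s(3) = 15, s(4) = 0, s(5) = 15, s(6) = 15, s(7) = 11, s(8) = 7, s(9) = 18, s(10) = 6, s(11) = 5, s(12) = 11, s(13) = 16, s(14) = 8, s(15) = 5, s(16) = 13, s(17) = 18, s(18) = 12, s(19) = 11, s(20) = 4.
Since (s(19), s(20)) = (s(1), s(2)) = (11, 4) (two consecutive terms determine the rest), the sequence is periodic with period 18.
So s(571) = s(1 + ((571-1) mod 18)) = s(13) = 16.

16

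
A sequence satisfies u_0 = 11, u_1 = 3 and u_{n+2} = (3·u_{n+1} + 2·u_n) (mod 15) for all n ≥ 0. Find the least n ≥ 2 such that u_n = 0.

u_0 = 11,  u_1 = 3,  u_2 = 1,  u_3 = 9,  u_4 = 14,  u_5 = 0,  u_6 = 13,  u_7 = 9,  u_8 = 8,  u_9 = 12,  u_{10} = 7,  u_{11} = 0,  u_{12} = 14,  u_{13} = 12,  u_{14} = 4,  u_{15} = 6,  u_{16} = 11,  u_{17} = 0,  u_{18} = 7,  u_{19} = 6,  u_{20} = 2,  u_{21} = 3,  u_{22} = 13,  u_{23} = 0,  u_{24} = 11,  u_{25} = 3.
The sequence repeats with period 24.
The value 0 first appears (with n ≥ 2) at u_5.

5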